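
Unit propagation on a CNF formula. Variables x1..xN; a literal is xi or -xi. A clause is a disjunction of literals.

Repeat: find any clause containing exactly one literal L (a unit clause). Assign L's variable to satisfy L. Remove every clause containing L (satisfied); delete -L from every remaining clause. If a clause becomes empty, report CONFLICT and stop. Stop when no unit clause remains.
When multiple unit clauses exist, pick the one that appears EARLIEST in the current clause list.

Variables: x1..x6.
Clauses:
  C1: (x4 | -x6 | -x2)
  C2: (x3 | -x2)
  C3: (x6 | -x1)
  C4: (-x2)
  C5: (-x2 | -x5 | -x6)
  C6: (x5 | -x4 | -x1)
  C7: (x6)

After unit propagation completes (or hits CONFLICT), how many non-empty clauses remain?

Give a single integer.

Answer: 1

Derivation:
unit clause [-2] forces x2=F; simplify:
  satisfied 4 clause(s); 3 remain; assigned so far: [2]
unit clause [6] forces x6=T; simplify:
  satisfied 2 clause(s); 1 remain; assigned so far: [2, 6]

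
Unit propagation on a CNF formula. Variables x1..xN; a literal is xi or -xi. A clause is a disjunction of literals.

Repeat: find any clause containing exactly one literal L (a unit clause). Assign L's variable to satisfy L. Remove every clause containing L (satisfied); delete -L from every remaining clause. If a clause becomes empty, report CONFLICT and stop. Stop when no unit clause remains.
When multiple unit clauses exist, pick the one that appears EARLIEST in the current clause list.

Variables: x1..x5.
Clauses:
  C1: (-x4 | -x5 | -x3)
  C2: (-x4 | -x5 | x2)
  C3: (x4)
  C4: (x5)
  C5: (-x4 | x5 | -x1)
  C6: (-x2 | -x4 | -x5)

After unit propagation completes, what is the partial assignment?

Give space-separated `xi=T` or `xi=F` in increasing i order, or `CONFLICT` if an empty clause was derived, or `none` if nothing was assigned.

Answer: CONFLICT

Derivation:
unit clause [4] forces x4=T; simplify:
  drop -4 from [-4, -5, -3] -> [-5, -3]
  drop -4 from [-4, -5, 2] -> [-5, 2]
  drop -4 from [-4, 5, -1] -> [5, -1]
  drop -4 from [-2, -4, -5] -> [-2, -5]
  satisfied 1 clause(s); 5 remain; assigned so far: [4]
unit clause [5] forces x5=T; simplify:
  drop -5 from [-5, -3] -> [-3]
  drop -5 from [-5, 2] -> [2]
  drop -5 from [-2, -5] -> [-2]
  satisfied 2 clause(s); 3 remain; assigned so far: [4, 5]
unit clause [-3] forces x3=F; simplify:
  satisfied 1 clause(s); 2 remain; assigned so far: [3, 4, 5]
unit clause [2] forces x2=T; simplify:
  drop -2 from [-2] -> [] (empty!)
  satisfied 1 clause(s); 1 remain; assigned so far: [2, 3, 4, 5]
CONFLICT (empty clause)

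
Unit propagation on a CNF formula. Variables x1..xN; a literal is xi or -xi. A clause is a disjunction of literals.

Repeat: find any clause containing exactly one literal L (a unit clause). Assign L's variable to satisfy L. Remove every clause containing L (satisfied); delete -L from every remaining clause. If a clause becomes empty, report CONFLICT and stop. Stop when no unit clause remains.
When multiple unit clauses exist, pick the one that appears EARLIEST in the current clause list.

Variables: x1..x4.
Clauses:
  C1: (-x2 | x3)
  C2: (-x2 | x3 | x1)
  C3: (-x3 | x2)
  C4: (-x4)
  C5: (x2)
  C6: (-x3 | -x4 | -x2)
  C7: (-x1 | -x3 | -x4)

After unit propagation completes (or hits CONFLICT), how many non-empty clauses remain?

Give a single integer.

Answer: 0

Derivation:
unit clause [-4] forces x4=F; simplify:
  satisfied 3 clause(s); 4 remain; assigned so far: [4]
unit clause [2] forces x2=T; simplify:
  drop -2 from [-2, 3] -> [3]
  drop -2 from [-2, 3, 1] -> [3, 1]
  satisfied 2 clause(s); 2 remain; assigned so far: [2, 4]
unit clause [3] forces x3=T; simplify:
  satisfied 2 clause(s); 0 remain; assigned so far: [2, 3, 4]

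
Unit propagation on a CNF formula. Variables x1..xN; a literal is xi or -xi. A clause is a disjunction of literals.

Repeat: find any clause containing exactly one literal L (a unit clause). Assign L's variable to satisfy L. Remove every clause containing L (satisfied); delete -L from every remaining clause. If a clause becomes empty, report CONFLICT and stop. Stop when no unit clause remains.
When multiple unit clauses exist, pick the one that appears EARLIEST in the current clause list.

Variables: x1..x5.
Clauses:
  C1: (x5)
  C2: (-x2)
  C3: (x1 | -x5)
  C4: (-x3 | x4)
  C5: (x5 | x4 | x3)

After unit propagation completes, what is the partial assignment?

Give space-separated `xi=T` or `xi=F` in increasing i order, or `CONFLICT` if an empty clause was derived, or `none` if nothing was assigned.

Answer: x1=T x2=F x5=T

Derivation:
unit clause [5] forces x5=T; simplify:
  drop -5 from [1, -5] -> [1]
  satisfied 2 clause(s); 3 remain; assigned so far: [5]
unit clause [-2] forces x2=F; simplify:
  satisfied 1 clause(s); 2 remain; assigned so far: [2, 5]
unit clause [1] forces x1=T; simplify:
  satisfied 1 clause(s); 1 remain; assigned so far: [1, 2, 5]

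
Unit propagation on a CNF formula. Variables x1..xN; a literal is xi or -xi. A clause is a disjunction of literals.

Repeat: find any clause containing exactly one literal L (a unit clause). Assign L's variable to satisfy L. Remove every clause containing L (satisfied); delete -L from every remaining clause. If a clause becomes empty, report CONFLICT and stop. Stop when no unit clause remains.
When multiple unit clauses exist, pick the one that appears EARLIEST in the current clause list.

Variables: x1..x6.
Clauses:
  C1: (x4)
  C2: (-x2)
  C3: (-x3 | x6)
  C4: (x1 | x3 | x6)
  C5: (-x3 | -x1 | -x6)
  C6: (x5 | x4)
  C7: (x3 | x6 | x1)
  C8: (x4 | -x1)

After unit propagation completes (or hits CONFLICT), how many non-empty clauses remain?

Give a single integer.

unit clause [4] forces x4=T; simplify:
  satisfied 3 clause(s); 5 remain; assigned so far: [4]
unit clause [-2] forces x2=F; simplify:
  satisfied 1 clause(s); 4 remain; assigned so far: [2, 4]

Answer: 4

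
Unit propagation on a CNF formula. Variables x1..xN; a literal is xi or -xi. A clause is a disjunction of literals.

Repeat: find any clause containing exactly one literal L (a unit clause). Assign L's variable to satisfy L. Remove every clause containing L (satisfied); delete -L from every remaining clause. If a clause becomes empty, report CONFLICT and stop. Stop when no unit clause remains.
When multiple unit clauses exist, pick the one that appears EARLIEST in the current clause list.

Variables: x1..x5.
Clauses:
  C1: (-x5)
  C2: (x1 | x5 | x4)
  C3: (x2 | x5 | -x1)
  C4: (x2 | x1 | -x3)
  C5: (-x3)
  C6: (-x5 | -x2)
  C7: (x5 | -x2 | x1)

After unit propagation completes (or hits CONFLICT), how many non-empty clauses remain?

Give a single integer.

Answer: 3

Derivation:
unit clause [-5] forces x5=F; simplify:
  drop 5 from [1, 5, 4] -> [1, 4]
  drop 5 from [2, 5, -1] -> [2, -1]
  drop 5 from [5, -2, 1] -> [-2, 1]
  satisfied 2 clause(s); 5 remain; assigned so far: [5]
unit clause [-3] forces x3=F; simplify:
  satisfied 2 clause(s); 3 remain; assigned so far: [3, 5]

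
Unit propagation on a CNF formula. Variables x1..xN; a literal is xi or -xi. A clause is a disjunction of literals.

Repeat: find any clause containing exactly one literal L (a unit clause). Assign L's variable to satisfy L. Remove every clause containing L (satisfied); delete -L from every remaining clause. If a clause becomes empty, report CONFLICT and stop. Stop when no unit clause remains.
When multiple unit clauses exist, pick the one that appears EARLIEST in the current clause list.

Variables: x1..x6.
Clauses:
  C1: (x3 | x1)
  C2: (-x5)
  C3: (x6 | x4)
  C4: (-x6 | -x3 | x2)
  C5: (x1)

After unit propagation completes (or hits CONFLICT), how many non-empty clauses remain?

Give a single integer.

Answer: 2

Derivation:
unit clause [-5] forces x5=F; simplify:
  satisfied 1 clause(s); 4 remain; assigned so far: [5]
unit clause [1] forces x1=T; simplify:
  satisfied 2 clause(s); 2 remain; assigned so far: [1, 5]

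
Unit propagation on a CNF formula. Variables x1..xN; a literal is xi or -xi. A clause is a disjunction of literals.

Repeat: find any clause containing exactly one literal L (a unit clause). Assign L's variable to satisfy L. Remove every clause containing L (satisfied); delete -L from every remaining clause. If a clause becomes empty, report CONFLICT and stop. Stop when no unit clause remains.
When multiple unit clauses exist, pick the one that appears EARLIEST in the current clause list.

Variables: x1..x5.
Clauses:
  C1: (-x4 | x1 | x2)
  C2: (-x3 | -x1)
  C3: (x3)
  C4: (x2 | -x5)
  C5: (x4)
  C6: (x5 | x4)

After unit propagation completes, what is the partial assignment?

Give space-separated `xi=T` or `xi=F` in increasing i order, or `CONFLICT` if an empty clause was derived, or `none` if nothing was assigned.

unit clause [3] forces x3=T; simplify:
  drop -3 from [-3, -1] -> [-1]
  satisfied 1 clause(s); 5 remain; assigned so far: [3]
unit clause [-1] forces x1=F; simplify:
  drop 1 from [-4, 1, 2] -> [-4, 2]
  satisfied 1 clause(s); 4 remain; assigned so far: [1, 3]
unit clause [4] forces x4=T; simplify:
  drop -4 from [-4, 2] -> [2]
  satisfied 2 clause(s); 2 remain; assigned so far: [1, 3, 4]
unit clause [2] forces x2=T; simplify:
  satisfied 2 clause(s); 0 remain; assigned so far: [1, 2, 3, 4]

Answer: x1=F x2=T x3=T x4=T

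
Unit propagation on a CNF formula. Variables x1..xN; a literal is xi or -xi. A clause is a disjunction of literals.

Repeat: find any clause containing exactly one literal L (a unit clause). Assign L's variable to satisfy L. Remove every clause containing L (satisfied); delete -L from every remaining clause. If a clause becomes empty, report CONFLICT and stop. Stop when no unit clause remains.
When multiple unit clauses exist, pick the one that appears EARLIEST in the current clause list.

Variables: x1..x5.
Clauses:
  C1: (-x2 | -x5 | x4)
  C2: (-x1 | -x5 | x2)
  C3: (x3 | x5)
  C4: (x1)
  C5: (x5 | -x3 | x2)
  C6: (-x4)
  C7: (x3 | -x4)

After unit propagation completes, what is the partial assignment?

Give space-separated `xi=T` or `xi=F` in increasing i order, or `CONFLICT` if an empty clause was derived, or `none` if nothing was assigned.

unit clause [1] forces x1=T; simplify:
  drop -1 from [-1, -5, 2] -> [-5, 2]
  satisfied 1 clause(s); 6 remain; assigned so far: [1]
unit clause [-4] forces x4=F; simplify:
  drop 4 from [-2, -5, 4] -> [-2, -5]
  satisfied 2 clause(s); 4 remain; assigned so far: [1, 4]

Answer: x1=T x4=F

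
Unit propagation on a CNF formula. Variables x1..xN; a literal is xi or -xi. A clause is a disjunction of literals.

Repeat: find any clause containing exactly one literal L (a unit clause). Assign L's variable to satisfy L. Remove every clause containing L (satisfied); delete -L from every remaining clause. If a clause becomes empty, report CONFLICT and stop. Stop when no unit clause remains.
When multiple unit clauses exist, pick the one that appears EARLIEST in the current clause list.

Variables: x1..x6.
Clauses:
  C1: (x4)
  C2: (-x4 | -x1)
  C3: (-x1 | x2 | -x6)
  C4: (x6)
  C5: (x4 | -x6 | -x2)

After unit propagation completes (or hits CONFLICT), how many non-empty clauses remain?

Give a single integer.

Answer: 0

Derivation:
unit clause [4] forces x4=T; simplify:
  drop -4 from [-4, -1] -> [-1]
  satisfied 2 clause(s); 3 remain; assigned so far: [4]
unit clause [-1] forces x1=F; simplify:
  satisfied 2 clause(s); 1 remain; assigned so far: [1, 4]
unit clause [6] forces x6=T; simplify:
  satisfied 1 clause(s); 0 remain; assigned so far: [1, 4, 6]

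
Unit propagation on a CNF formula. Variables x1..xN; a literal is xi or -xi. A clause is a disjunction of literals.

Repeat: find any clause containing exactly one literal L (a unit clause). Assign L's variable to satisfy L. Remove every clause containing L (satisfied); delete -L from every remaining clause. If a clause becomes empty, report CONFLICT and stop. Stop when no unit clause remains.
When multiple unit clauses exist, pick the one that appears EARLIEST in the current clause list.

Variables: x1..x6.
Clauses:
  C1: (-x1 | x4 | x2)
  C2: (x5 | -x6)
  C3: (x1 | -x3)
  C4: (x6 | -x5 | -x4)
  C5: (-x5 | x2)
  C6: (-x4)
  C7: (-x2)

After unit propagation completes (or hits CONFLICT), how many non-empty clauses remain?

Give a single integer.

Answer: 0

Derivation:
unit clause [-4] forces x4=F; simplify:
  drop 4 from [-1, 4, 2] -> [-1, 2]
  satisfied 2 clause(s); 5 remain; assigned so far: [4]
unit clause [-2] forces x2=F; simplify:
  drop 2 from [-1, 2] -> [-1]
  drop 2 from [-5, 2] -> [-5]
  satisfied 1 clause(s); 4 remain; assigned so far: [2, 4]
unit clause [-1] forces x1=F; simplify:
  drop 1 from [1, -3] -> [-3]
  satisfied 1 clause(s); 3 remain; assigned so far: [1, 2, 4]
unit clause [-3] forces x3=F; simplify:
  satisfied 1 clause(s); 2 remain; assigned so far: [1, 2, 3, 4]
unit clause [-5] forces x5=F; simplify:
  drop 5 from [5, -6] -> [-6]
  satisfied 1 clause(s); 1 remain; assigned so far: [1, 2, 3, 4, 5]
unit clause [-6] forces x6=F; simplify:
  satisfied 1 clause(s); 0 remain; assigned so far: [1, 2, 3, 4, 5, 6]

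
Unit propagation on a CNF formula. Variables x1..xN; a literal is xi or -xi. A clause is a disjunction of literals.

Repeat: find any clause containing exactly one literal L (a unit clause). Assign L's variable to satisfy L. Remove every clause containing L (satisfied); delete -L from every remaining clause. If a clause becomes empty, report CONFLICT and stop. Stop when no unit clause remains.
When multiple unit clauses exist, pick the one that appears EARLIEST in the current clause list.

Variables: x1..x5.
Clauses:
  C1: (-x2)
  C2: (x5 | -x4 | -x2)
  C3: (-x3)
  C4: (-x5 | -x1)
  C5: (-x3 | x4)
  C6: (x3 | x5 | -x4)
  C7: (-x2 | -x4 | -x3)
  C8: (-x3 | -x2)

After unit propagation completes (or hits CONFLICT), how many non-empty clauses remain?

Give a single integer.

Answer: 2

Derivation:
unit clause [-2] forces x2=F; simplify:
  satisfied 4 clause(s); 4 remain; assigned so far: [2]
unit clause [-3] forces x3=F; simplify:
  drop 3 from [3, 5, -4] -> [5, -4]
  satisfied 2 clause(s); 2 remain; assigned so far: [2, 3]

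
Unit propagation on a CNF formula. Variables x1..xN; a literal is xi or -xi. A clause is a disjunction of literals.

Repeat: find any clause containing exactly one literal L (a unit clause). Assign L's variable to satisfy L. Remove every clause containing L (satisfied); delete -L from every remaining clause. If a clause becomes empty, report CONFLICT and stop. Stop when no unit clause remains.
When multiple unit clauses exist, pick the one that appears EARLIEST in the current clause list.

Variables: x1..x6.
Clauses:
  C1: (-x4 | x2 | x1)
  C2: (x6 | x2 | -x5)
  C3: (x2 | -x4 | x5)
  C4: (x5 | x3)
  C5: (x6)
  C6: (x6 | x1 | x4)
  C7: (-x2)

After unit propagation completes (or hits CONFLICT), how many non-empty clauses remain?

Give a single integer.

unit clause [6] forces x6=T; simplify:
  satisfied 3 clause(s); 4 remain; assigned so far: [6]
unit clause [-2] forces x2=F; simplify:
  drop 2 from [-4, 2, 1] -> [-4, 1]
  drop 2 from [2, -4, 5] -> [-4, 5]
  satisfied 1 clause(s); 3 remain; assigned so far: [2, 6]

Answer: 3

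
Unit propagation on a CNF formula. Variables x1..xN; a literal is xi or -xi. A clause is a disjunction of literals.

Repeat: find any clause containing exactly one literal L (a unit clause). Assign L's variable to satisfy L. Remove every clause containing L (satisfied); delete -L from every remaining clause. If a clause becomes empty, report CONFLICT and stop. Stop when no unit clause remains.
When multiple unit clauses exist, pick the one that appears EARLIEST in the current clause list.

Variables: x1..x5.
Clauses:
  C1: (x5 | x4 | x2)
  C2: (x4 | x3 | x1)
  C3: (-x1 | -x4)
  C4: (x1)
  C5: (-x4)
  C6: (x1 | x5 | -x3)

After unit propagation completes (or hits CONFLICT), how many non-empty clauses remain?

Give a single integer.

unit clause [1] forces x1=T; simplify:
  drop -1 from [-1, -4] -> [-4]
  satisfied 3 clause(s); 3 remain; assigned so far: [1]
unit clause [-4] forces x4=F; simplify:
  drop 4 from [5, 4, 2] -> [5, 2]
  satisfied 2 clause(s); 1 remain; assigned so far: [1, 4]

Answer: 1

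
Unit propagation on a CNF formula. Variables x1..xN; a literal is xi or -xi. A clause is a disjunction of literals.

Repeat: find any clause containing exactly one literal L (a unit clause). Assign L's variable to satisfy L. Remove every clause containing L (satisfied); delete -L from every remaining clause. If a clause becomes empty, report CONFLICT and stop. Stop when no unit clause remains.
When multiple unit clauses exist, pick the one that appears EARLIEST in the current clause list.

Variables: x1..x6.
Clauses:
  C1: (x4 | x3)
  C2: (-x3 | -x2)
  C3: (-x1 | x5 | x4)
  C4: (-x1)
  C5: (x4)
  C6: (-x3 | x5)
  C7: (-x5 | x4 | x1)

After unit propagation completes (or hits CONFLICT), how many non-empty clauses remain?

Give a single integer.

unit clause [-1] forces x1=F; simplify:
  drop 1 from [-5, 4, 1] -> [-5, 4]
  satisfied 2 clause(s); 5 remain; assigned so far: [1]
unit clause [4] forces x4=T; simplify:
  satisfied 3 clause(s); 2 remain; assigned so far: [1, 4]

Answer: 2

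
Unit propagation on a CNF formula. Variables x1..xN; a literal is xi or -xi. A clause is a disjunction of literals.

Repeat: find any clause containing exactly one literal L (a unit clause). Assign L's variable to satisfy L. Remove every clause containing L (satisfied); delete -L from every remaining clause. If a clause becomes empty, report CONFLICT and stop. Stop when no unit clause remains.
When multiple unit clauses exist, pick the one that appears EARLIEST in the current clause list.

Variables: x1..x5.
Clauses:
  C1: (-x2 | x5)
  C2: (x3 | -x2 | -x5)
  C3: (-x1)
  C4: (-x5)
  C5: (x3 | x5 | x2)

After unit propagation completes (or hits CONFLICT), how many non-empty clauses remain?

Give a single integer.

unit clause [-1] forces x1=F; simplify:
  satisfied 1 clause(s); 4 remain; assigned so far: [1]
unit clause [-5] forces x5=F; simplify:
  drop 5 from [-2, 5] -> [-2]
  drop 5 from [3, 5, 2] -> [3, 2]
  satisfied 2 clause(s); 2 remain; assigned so far: [1, 5]
unit clause [-2] forces x2=F; simplify:
  drop 2 from [3, 2] -> [3]
  satisfied 1 clause(s); 1 remain; assigned so far: [1, 2, 5]
unit clause [3] forces x3=T; simplify:
  satisfied 1 clause(s); 0 remain; assigned so far: [1, 2, 3, 5]

Answer: 0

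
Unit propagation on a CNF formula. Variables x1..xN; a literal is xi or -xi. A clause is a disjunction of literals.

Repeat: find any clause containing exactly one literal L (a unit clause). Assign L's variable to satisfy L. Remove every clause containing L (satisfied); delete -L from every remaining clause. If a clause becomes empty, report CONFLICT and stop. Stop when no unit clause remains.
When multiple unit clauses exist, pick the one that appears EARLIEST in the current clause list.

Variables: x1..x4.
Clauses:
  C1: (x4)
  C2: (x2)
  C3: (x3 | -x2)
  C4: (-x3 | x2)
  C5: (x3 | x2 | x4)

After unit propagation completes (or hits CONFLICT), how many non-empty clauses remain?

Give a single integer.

unit clause [4] forces x4=T; simplify:
  satisfied 2 clause(s); 3 remain; assigned so far: [4]
unit clause [2] forces x2=T; simplify:
  drop -2 from [3, -2] -> [3]
  satisfied 2 clause(s); 1 remain; assigned so far: [2, 4]
unit clause [3] forces x3=T; simplify:
  satisfied 1 clause(s); 0 remain; assigned so far: [2, 3, 4]

Answer: 0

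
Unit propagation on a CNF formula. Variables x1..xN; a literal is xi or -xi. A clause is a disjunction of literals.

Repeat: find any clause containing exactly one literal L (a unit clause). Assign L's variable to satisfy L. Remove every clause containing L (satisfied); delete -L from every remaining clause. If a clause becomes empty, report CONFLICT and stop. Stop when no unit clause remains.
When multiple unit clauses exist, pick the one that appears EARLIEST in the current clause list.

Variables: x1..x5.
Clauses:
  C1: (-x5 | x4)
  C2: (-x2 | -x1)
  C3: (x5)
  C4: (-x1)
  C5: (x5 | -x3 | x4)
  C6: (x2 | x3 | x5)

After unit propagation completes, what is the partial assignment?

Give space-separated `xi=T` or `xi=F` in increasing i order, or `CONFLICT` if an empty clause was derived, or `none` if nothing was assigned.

Answer: x1=F x4=T x5=T

Derivation:
unit clause [5] forces x5=T; simplify:
  drop -5 from [-5, 4] -> [4]
  satisfied 3 clause(s); 3 remain; assigned so far: [5]
unit clause [4] forces x4=T; simplify:
  satisfied 1 clause(s); 2 remain; assigned so far: [4, 5]
unit clause [-1] forces x1=F; simplify:
  satisfied 2 clause(s); 0 remain; assigned so far: [1, 4, 5]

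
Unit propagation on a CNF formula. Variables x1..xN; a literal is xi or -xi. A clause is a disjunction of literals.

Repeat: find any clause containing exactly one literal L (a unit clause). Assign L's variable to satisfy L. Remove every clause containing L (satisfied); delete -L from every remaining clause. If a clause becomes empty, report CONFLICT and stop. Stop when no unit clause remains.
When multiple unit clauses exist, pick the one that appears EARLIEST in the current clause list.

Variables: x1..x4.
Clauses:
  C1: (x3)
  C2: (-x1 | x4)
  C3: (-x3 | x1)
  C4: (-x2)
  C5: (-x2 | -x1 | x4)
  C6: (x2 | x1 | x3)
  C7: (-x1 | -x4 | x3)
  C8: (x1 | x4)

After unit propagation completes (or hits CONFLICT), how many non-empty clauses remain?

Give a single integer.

Answer: 0

Derivation:
unit clause [3] forces x3=T; simplify:
  drop -3 from [-3, 1] -> [1]
  satisfied 3 clause(s); 5 remain; assigned so far: [3]
unit clause [1] forces x1=T; simplify:
  drop -1 from [-1, 4] -> [4]
  drop -1 from [-2, -1, 4] -> [-2, 4]
  satisfied 2 clause(s); 3 remain; assigned so far: [1, 3]
unit clause [4] forces x4=T; simplify:
  satisfied 2 clause(s); 1 remain; assigned so far: [1, 3, 4]
unit clause [-2] forces x2=F; simplify:
  satisfied 1 clause(s); 0 remain; assigned so far: [1, 2, 3, 4]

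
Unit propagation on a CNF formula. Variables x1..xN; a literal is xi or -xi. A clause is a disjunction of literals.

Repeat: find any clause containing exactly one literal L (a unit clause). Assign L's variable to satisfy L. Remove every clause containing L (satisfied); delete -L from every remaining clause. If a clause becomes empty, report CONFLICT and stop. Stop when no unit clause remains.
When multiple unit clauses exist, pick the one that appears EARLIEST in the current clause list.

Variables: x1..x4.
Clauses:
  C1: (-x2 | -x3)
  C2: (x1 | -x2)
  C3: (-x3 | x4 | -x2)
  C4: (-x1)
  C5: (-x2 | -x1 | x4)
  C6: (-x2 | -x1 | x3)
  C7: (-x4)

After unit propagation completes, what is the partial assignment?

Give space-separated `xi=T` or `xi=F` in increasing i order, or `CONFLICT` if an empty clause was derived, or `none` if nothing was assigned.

unit clause [-1] forces x1=F; simplify:
  drop 1 from [1, -2] -> [-2]
  satisfied 3 clause(s); 4 remain; assigned so far: [1]
unit clause [-2] forces x2=F; simplify:
  satisfied 3 clause(s); 1 remain; assigned so far: [1, 2]
unit clause [-4] forces x4=F; simplify:
  satisfied 1 clause(s); 0 remain; assigned so far: [1, 2, 4]

Answer: x1=F x2=F x4=F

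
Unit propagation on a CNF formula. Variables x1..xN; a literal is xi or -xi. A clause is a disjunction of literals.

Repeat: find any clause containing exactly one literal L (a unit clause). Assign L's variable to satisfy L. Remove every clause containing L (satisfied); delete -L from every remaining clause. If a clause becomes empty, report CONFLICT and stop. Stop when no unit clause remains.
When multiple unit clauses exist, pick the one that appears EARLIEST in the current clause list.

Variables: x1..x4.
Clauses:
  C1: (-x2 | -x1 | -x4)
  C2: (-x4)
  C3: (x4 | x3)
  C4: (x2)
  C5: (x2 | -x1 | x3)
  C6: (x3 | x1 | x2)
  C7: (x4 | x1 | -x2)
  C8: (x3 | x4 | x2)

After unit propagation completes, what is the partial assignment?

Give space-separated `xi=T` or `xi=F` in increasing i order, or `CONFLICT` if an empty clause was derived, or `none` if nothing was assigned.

Answer: x1=T x2=T x3=T x4=F

Derivation:
unit clause [-4] forces x4=F; simplify:
  drop 4 from [4, 3] -> [3]
  drop 4 from [4, 1, -2] -> [1, -2]
  drop 4 from [3, 4, 2] -> [3, 2]
  satisfied 2 clause(s); 6 remain; assigned so far: [4]
unit clause [3] forces x3=T; simplify:
  satisfied 4 clause(s); 2 remain; assigned so far: [3, 4]
unit clause [2] forces x2=T; simplify:
  drop -2 from [1, -2] -> [1]
  satisfied 1 clause(s); 1 remain; assigned so far: [2, 3, 4]
unit clause [1] forces x1=T; simplify:
  satisfied 1 clause(s); 0 remain; assigned so far: [1, 2, 3, 4]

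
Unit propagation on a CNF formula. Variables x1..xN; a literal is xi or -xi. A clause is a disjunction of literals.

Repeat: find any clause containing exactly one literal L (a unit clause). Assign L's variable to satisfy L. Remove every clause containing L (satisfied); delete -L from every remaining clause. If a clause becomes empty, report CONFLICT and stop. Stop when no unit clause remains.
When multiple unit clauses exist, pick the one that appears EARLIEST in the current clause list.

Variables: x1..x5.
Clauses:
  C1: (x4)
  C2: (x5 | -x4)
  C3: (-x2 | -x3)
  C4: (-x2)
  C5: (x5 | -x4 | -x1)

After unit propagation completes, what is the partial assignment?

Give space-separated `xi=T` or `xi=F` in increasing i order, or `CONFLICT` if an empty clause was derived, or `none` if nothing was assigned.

unit clause [4] forces x4=T; simplify:
  drop -4 from [5, -4] -> [5]
  drop -4 from [5, -4, -1] -> [5, -1]
  satisfied 1 clause(s); 4 remain; assigned so far: [4]
unit clause [5] forces x5=T; simplify:
  satisfied 2 clause(s); 2 remain; assigned so far: [4, 5]
unit clause [-2] forces x2=F; simplify:
  satisfied 2 clause(s); 0 remain; assigned so far: [2, 4, 5]

Answer: x2=F x4=T x5=T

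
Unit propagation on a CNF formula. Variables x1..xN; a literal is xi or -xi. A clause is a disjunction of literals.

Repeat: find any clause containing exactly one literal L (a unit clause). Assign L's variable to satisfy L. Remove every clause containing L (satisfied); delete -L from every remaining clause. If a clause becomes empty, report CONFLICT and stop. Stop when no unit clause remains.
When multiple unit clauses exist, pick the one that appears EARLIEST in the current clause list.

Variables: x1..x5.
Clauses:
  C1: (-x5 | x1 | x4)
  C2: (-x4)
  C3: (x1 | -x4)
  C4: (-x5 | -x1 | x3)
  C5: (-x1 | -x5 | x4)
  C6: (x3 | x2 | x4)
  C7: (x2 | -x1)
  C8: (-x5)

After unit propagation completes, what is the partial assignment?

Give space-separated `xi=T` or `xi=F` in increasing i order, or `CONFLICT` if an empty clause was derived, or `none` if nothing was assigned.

unit clause [-4] forces x4=F; simplify:
  drop 4 from [-5, 1, 4] -> [-5, 1]
  drop 4 from [-1, -5, 4] -> [-1, -5]
  drop 4 from [3, 2, 4] -> [3, 2]
  satisfied 2 clause(s); 6 remain; assigned so far: [4]
unit clause [-5] forces x5=F; simplify:
  satisfied 4 clause(s); 2 remain; assigned so far: [4, 5]

Answer: x4=F x5=F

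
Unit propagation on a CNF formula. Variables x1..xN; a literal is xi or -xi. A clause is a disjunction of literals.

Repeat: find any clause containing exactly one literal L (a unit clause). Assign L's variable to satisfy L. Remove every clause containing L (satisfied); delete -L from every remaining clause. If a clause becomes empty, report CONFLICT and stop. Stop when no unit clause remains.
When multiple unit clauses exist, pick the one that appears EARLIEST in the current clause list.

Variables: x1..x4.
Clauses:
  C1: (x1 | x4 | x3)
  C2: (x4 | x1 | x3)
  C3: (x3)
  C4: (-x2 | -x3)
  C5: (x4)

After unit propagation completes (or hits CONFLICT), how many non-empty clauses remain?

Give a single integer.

Answer: 0

Derivation:
unit clause [3] forces x3=T; simplify:
  drop -3 from [-2, -3] -> [-2]
  satisfied 3 clause(s); 2 remain; assigned so far: [3]
unit clause [-2] forces x2=F; simplify:
  satisfied 1 clause(s); 1 remain; assigned so far: [2, 3]
unit clause [4] forces x4=T; simplify:
  satisfied 1 clause(s); 0 remain; assigned so far: [2, 3, 4]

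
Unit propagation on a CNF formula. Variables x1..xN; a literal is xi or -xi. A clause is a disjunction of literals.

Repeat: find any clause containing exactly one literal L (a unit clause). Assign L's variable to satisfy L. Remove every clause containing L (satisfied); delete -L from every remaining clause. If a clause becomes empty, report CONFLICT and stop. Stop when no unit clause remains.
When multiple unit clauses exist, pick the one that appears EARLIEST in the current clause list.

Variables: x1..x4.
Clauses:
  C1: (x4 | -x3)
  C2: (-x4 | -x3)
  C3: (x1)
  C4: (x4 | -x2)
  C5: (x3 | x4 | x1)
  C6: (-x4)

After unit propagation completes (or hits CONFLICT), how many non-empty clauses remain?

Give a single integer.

unit clause [1] forces x1=T; simplify:
  satisfied 2 clause(s); 4 remain; assigned so far: [1]
unit clause [-4] forces x4=F; simplify:
  drop 4 from [4, -3] -> [-3]
  drop 4 from [4, -2] -> [-2]
  satisfied 2 clause(s); 2 remain; assigned so far: [1, 4]
unit clause [-3] forces x3=F; simplify:
  satisfied 1 clause(s); 1 remain; assigned so far: [1, 3, 4]
unit clause [-2] forces x2=F; simplify:
  satisfied 1 clause(s); 0 remain; assigned so far: [1, 2, 3, 4]

Answer: 0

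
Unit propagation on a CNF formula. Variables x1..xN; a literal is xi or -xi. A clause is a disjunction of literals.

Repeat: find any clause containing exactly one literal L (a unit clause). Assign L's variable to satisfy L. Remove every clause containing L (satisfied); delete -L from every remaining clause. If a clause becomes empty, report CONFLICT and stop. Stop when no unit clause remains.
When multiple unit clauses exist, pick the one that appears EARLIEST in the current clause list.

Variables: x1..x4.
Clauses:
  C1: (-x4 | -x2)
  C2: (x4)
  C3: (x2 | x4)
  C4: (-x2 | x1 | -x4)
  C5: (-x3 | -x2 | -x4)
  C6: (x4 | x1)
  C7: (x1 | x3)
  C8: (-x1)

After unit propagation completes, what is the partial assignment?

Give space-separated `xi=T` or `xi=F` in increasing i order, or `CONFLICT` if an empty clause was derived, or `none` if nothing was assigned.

unit clause [4] forces x4=T; simplify:
  drop -4 from [-4, -2] -> [-2]
  drop -4 from [-2, 1, -4] -> [-2, 1]
  drop -4 from [-3, -2, -4] -> [-3, -2]
  satisfied 3 clause(s); 5 remain; assigned so far: [4]
unit clause [-2] forces x2=F; simplify:
  satisfied 3 clause(s); 2 remain; assigned so far: [2, 4]
unit clause [-1] forces x1=F; simplify:
  drop 1 from [1, 3] -> [3]
  satisfied 1 clause(s); 1 remain; assigned so far: [1, 2, 4]
unit clause [3] forces x3=T; simplify:
  satisfied 1 clause(s); 0 remain; assigned so far: [1, 2, 3, 4]

Answer: x1=F x2=F x3=T x4=T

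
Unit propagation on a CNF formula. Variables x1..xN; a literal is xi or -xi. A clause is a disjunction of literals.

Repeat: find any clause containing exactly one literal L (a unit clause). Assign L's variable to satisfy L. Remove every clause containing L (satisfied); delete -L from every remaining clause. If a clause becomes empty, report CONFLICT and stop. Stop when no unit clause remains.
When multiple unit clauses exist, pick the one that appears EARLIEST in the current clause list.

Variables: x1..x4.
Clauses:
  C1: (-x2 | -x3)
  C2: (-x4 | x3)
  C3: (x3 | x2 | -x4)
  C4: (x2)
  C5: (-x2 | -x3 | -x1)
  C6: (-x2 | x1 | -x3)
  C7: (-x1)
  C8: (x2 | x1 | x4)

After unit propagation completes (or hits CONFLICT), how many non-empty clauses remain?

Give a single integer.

Answer: 0

Derivation:
unit clause [2] forces x2=T; simplify:
  drop -2 from [-2, -3] -> [-3]
  drop -2 from [-2, -3, -1] -> [-3, -1]
  drop -2 from [-2, 1, -3] -> [1, -3]
  satisfied 3 clause(s); 5 remain; assigned so far: [2]
unit clause [-3] forces x3=F; simplify:
  drop 3 from [-4, 3] -> [-4]
  satisfied 3 clause(s); 2 remain; assigned so far: [2, 3]
unit clause [-4] forces x4=F; simplify:
  satisfied 1 clause(s); 1 remain; assigned so far: [2, 3, 4]
unit clause [-1] forces x1=F; simplify:
  satisfied 1 clause(s); 0 remain; assigned so far: [1, 2, 3, 4]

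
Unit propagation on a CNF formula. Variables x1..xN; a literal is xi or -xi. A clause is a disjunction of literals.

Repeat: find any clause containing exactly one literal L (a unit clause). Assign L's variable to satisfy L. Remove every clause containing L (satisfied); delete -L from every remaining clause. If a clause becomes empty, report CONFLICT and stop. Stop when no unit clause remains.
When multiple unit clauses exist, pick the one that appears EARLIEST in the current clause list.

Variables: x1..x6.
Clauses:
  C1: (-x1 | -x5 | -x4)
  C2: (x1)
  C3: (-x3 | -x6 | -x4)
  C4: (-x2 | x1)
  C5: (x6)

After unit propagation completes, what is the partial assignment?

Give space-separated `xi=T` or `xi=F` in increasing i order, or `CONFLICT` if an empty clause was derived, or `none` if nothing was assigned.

unit clause [1] forces x1=T; simplify:
  drop -1 from [-1, -5, -4] -> [-5, -4]
  satisfied 2 clause(s); 3 remain; assigned so far: [1]
unit clause [6] forces x6=T; simplify:
  drop -6 from [-3, -6, -4] -> [-3, -4]
  satisfied 1 clause(s); 2 remain; assigned so far: [1, 6]

Answer: x1=T x6=T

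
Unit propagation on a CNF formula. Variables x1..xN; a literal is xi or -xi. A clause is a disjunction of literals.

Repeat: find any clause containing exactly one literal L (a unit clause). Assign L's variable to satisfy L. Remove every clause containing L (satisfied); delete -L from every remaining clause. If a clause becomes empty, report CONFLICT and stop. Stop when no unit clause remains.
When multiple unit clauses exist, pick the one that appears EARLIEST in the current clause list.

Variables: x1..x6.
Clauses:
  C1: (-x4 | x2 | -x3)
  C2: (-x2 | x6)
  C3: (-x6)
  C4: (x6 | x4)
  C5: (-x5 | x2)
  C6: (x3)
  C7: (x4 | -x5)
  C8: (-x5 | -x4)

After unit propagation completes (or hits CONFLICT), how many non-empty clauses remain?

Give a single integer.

Answer: 2

Derivation:
unit clause [-6] forces x6=F; simplify:
  drop 6 from [-2, 6] -> [-2]
  drop 6 from [6, 4] -> [4]
  satisfied 1 clause(s); 7 remain; assigned so far: [6]
unit clause [-2] forces x2=F; simplify:
  drop 2 from [-4, 2, -3] -> [-4, -3]
  drop 2 from [-5, 2] -> [-5]
  satisfied 1 clause(s); 6 remain; assigned so far: [2, 6]
unit clause [4] forces x4=T; simplify:
  drop -4 from [-4, -3] -> [-3]
  drop -4 from [-5, -4] -> [-5]
  satisfied 2 clause(s); 4 remain; assigned so far: [2, 4, 6]
unit clause [-3] forces x3=F; simplify:
  drop 3 from [3] -> [] (empty!)
  satisfied 1 clause(s); 3 remain; assigned so far: [2, 3, 4, 6]
CONFLICT (empty clause)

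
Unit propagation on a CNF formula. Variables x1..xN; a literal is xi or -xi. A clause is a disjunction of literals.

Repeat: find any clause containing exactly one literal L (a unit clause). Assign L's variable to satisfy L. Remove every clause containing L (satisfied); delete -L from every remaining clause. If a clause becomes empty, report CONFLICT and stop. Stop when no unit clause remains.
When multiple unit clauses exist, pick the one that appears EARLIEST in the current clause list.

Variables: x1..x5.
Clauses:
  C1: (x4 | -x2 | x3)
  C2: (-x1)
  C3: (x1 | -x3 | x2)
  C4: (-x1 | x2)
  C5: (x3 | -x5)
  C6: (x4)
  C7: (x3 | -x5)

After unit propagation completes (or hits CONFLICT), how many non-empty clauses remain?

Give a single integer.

Answer: 3

Derivation:
unit clause [-1] forces x1=F; simplify:
  drop 1 from [1, -3, 2] -> [-3, 2]
  satisfied 2 clause(s); 5 remain; assigned so far: [1]
unit clause [4] forces x4=T; simplify:
  satisfied 2 clause(s); 3 remain; assigned so far: [1, 4]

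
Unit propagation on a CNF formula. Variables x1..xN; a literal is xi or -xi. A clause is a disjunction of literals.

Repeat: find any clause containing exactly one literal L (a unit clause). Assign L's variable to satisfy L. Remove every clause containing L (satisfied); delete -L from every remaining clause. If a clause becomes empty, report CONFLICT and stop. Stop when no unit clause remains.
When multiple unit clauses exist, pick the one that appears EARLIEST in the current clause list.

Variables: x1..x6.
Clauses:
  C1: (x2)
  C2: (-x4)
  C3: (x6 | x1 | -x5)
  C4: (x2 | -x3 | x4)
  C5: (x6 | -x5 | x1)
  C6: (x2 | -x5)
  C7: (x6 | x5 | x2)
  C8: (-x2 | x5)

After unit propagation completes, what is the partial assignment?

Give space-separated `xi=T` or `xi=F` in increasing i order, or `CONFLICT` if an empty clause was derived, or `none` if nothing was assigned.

unit clause [2] forces x2=T; simplify:
  drop -2 from [-2, 5] -> [5]
  satisfied 4 clause(s); 4 remain; assigned so far: [2]
unit clause [-4] forces x4=F; simplify:
  satisfied 1 clause(s); 3 remain; assigned so far: [2, 4]
unit clause [5] forces x5=T; simplify:
  drop -5 from [6, 1, -5] -> [6, 1]
  drop -5 from [6, -5, 1] -> [6, 1]
  satisfied 1 clause(s); 2 remain; assigned so far: [2, 4, 5]

Answer: x2=T x4=F x5=T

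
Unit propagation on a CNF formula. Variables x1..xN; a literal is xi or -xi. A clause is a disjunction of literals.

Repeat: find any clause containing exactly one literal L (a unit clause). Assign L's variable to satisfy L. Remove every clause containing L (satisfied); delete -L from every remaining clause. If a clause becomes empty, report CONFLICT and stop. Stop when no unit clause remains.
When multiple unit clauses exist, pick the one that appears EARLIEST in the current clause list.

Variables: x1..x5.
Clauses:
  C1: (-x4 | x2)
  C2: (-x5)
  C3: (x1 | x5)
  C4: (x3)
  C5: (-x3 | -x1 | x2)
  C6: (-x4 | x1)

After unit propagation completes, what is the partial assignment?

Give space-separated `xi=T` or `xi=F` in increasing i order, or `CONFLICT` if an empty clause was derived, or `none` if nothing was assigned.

unit clause [-5] forces x5=F; simplify:
  drop 5 from [1, 5] -> [1]
  satisfied 1 clause(s); 5 remain; assigned so far: [5]
unit clause [1] forces x1=T; simplify:
  drop -1 from [-3, -1, 2] -> [-3, 2]
  satisfied 2 clause(s); 3 remain; assigned so far: [1, 5]
unit clause [3] forces x3=T; simplify:
  drop -3 from [-3, 2] -> [2]
  satisfied 1 clause(s); 2 remain; assigned so far: [1, 3, 5]
unit clause [2] forces x2=T; simplify:
  satisfied 2 clause(s); 0 remain; assigned so far: [1, 2, 3, 5]

Answer: x1=T x2=T x3=T x5=F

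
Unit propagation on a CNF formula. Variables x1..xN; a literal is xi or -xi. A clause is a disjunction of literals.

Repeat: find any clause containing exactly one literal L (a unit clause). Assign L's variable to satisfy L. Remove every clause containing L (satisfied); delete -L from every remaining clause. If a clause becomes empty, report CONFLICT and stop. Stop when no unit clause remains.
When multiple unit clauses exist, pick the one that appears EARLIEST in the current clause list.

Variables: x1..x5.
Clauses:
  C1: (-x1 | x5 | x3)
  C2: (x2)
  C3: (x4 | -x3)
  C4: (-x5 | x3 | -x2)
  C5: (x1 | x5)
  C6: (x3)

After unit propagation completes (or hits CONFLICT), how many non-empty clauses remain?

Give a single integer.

Answer: 1

Derivation:
unit clause [2] forces x2=T; simplify:
  drop -2 from [-5, 3, -2] -> [-5, 3]
  satisfied 1 clause(s); 5 remain; assigned so far: [2]
unit clause [3] forces x3=T; simplify:
  drop -3 from [4, -3] -> [4]
  satisfied 3 clause(s); 2 remain; assigned so far: [2, 3]
unit clause [4] forces x4=T; simplify:
  satisfied 1 clause(s); 1 remain; assigned so far: [2, 3, 4]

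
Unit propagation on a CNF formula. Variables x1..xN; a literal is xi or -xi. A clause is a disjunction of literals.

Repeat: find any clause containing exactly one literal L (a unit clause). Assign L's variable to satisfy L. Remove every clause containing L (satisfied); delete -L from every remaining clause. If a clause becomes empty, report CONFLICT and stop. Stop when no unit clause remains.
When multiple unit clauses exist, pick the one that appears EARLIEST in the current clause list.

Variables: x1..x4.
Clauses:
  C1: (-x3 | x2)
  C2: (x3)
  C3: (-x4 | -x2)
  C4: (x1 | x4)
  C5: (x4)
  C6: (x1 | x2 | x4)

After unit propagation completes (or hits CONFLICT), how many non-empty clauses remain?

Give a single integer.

unit clause [3] forces x3=T; simplify:
  drop -3 from [-3, 2] -> [2]
  satisfied 1 clause(s); 5 remain; assigned so far: [3]
unit clause [2] forces x2=T; simplify:
  drop -2 from [-4, -2] -> [-4]
  satisfied 2 clause(s); 3 remain; assigned so far: [2, 3]
unit clause [-4] forces x4=F; simplify:
  drop 4 from [1, 4] -> [1]
  drop 4 from [4] -> [] (empty!)
  satisfied 1 clause(s); 2 remain; assigned so far: [2, 3, 4]
CONFLICT (empty clause)

Answer: 1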